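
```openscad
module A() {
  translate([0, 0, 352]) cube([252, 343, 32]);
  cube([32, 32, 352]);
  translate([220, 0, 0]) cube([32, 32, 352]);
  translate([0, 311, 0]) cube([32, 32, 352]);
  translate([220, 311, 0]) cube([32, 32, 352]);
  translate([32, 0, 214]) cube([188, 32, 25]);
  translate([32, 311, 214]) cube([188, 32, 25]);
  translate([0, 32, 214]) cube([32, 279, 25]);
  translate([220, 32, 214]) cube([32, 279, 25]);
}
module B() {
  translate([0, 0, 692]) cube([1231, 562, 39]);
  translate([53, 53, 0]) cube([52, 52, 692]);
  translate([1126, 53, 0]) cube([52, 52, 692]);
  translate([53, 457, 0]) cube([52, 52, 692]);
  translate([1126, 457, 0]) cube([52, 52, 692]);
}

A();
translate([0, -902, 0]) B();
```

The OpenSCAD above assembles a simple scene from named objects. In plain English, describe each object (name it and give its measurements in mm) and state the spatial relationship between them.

A is a four-legged stool. The seat is a 252×343×32 mm slab whose top surface is at z = 384 mm; four square legs, each 32×32 mm in cross-section, run from the floor (z = 0) to the underside of the seat, each flush with a corner of the seat. Four stretchers, 32 mm wide and 25 mm tall, connect adjacent legs with their undersides at z = 214 mm, each running between the inner faces of the legs it joins and aligned with the legs' outer faces on the other axis.

B is a rectangular dining table. The top is 1231×562×39 mm with its upper surface at z = 731 mm. It stands on four 52×52 mm square legs, each inset 53 mm from the nearest pair of top edges, running from the floor to the underside of the top.

The table is on the floor beside the stool on its −y side.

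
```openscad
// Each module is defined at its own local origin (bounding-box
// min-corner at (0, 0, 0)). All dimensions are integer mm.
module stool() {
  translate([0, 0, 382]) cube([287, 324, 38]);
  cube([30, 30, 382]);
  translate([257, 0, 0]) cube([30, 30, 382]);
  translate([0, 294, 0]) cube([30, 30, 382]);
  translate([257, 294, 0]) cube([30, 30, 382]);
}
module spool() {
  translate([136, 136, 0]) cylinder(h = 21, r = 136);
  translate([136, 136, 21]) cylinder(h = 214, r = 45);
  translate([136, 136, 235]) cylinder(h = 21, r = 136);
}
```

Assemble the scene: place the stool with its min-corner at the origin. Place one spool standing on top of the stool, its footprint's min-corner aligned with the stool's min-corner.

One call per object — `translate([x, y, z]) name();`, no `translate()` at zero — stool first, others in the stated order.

stool();
translate([0, 0, 420]) spool();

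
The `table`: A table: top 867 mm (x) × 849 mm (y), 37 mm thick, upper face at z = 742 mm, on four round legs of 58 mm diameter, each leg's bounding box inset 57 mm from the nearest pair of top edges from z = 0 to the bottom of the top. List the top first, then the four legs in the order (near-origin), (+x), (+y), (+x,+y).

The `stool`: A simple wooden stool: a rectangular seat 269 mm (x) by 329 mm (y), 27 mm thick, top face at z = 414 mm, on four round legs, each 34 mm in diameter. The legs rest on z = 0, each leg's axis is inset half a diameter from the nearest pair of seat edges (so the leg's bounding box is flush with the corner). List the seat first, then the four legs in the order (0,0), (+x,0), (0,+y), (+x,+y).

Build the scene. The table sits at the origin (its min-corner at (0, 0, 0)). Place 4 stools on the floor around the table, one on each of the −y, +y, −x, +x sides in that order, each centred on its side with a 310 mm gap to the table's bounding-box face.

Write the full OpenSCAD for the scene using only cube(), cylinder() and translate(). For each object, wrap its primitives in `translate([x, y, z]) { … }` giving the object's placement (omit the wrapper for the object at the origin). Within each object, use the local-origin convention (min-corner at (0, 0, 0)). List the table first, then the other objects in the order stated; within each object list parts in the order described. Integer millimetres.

translate([0, 0, 705]) cube([867, 849, 37]);
translate([86, 86, 0]) cylinder(h = 705, r = 29);
translate([781, 86, 0]) cylinder(h = 705, r = 29);
translate([86, 763, 0]) cylinder(h = 705, r = 29);
translate([781, 763, 0]) cylinder(h = 705, r = 29);
translate([299, -639, 0]) {
  translate([0, 0, 387]) cube([269, 329, 27]);
  translate([17, 17, 0]) cylinder(h = 387, r = 17);
  translate([252, 17, 0]) cylinder(h = 387, r = 17);
  translate([17, 312, 0]) cylinder(h = 387, r = 17);
  translate([252, 312, 0]) cylinder(h = 387, r = 17);
}
translate([299, 1159, 0]) {
  translate([0, 0, 387]) cube([269, 329, 27]);
  translate([17, 17, 0]) cylinder(h = 387, r = 17);
  translate([252, 17, 0]) cylinder(h = 387, r = 17);
  translate([17, 312, 0]) cylinder(h = 387, r = 17);
  translate([252, 312, 0]) cylinder(h = 387, r = 17);
}
translate([-579, 260, 0]) {
  translate([0, 0, 387]) cube([269, 329, 27]);
  translate([17, 17, 0]) cylinder(h = 387, r = 17);
  translate([252, 17, 0]) cylinder(h = 387, r = 17);
  translate([17, 312, 0]) cylinder(h = 387, r = 17);
  translate([252, 312, 0]) cylinder(h = 387, r = 17);
}
translate([1177, 260, 0]) {
  translate([0, 0, 387]) cube([269, 329, 27]);
  translate([17, 17, 0]) cylinder(h = 387, r = 17);
  translate([252, 17, 0]) cylinder(h = 387, r = 17);
  translate([17, 312, 0]) cylinder(h = 387, r = 17);
  translate([252, 312, 0]) cylinder(h = 387, r = 17);
}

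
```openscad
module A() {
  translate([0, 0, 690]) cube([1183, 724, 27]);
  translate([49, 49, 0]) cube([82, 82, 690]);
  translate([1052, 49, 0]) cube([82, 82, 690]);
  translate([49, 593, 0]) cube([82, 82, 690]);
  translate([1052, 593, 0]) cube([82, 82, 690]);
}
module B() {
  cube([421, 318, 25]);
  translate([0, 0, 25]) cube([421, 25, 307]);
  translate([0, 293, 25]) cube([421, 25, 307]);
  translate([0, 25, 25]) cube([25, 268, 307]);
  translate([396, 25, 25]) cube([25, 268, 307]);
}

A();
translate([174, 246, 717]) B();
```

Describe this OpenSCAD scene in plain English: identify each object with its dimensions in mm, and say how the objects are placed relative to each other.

A is a table with a 1183×724 mm rectangular top, 27 mm thick, top surface at z = 717 mm, supported by four 82×82 mm square legs, each inset 49 mm from the nearest pair of top edges, running from the floor.

B is an open-topped rectangular box: outside dimensions 421×318×332 mm, with a uniform wall and base thickness of 25 mm. The base is a full 421×318 slab on the floor; four walls sit on top of the base. The front and back walls (the −y and +y sides) span the full width; the two side walls fit between them.

The open box is on top of the table.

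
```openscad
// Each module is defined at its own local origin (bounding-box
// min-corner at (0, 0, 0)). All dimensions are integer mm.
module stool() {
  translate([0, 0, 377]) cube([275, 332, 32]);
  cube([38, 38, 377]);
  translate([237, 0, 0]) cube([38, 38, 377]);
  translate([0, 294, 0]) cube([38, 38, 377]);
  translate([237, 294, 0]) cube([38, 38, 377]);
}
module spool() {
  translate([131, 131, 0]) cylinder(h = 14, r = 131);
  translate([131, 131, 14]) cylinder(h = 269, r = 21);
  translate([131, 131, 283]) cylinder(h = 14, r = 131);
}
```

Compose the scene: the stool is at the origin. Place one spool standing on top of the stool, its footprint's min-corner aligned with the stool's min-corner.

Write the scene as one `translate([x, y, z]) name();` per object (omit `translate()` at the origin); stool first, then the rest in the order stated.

stool();
translate([0, 0, 409]) spool();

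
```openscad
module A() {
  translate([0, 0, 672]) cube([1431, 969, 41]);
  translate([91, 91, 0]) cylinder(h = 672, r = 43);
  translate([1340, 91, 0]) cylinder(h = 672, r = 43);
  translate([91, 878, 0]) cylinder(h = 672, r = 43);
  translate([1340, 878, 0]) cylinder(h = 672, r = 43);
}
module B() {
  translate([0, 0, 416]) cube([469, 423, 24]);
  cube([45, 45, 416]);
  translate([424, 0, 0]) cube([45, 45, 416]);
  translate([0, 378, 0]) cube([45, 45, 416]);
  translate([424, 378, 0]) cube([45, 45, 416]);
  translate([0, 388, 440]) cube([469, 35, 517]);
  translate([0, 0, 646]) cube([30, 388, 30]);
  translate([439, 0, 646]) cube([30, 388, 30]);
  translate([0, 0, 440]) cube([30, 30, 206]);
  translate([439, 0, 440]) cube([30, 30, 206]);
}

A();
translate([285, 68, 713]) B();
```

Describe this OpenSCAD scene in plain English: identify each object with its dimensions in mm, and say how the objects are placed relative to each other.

A is a table with a 1431×969 mm rectangular top, 41 mm thick, top surface at z = 713 mm, supported by four round legs of 86 mm diameter, each leg's bounding box inset 48 mm from the nearest pair of top edges, running from the floor.

B is a chair. The seat is a 469×423×24 mm slab with its top at z = 440 mm, on four 45×45 mm corner legs (flush with the seat edges, standing on z = 0). A flat backrest 35 mm thick, 517 mm tall, spans the full seat width and rises from the seat top along its +y edge, rear face flush with the rear of the seat. Two armrests of 30×30 mm section run along each side from the seat's front edge to the front of the backrest, top faces 236 mm above the seat top and outer faces flush with the seat's x-edges; a 30×30 mm post under the front of each armrest stands on the seat at the front corner.

The chair is on top of the table.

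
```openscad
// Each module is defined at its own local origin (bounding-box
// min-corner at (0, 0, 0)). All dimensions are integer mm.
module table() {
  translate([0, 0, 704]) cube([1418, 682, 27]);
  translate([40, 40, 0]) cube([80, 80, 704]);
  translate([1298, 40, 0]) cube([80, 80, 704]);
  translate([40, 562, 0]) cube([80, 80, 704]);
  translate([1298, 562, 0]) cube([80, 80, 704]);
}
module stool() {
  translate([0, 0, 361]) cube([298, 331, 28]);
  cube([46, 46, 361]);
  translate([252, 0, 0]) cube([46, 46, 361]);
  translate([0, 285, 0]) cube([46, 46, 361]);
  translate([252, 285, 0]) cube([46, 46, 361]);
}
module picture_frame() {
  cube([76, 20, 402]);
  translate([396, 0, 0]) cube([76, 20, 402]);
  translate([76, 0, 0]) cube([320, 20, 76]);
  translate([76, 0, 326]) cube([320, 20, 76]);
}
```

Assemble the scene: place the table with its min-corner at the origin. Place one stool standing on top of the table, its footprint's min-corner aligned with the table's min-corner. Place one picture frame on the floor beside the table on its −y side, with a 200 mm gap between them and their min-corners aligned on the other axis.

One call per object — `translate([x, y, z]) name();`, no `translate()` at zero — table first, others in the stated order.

table();
translate([0, 0, 731]) stool();
translate([0, -220, 0]) picture_frame();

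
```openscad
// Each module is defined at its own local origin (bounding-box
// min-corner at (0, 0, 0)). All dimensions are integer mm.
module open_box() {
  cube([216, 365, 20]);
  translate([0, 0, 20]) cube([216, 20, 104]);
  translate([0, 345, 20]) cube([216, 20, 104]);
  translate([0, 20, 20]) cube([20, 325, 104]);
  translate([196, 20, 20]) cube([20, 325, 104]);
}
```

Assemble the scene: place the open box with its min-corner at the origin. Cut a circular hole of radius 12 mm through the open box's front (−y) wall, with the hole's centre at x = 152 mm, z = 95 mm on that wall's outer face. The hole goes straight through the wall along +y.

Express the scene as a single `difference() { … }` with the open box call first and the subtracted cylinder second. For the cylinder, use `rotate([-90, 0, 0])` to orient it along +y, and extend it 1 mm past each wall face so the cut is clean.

difference() {
  open_box();
  translate([152, -1, 95]) rotate([-90, 0, 0]) cylinder(h = 22, r = 12);
}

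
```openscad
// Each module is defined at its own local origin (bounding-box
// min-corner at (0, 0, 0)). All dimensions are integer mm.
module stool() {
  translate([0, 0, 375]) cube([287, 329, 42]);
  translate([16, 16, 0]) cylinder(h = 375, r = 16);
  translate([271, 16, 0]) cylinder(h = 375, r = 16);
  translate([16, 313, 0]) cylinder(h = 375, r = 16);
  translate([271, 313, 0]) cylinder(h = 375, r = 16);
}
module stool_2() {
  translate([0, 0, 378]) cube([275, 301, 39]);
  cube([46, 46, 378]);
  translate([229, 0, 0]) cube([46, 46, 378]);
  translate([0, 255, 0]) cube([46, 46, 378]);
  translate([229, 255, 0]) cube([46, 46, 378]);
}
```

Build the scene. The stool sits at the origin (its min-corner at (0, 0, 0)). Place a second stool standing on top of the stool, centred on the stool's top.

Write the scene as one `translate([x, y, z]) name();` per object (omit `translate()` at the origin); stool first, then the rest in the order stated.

stool();
translate([6, 14, 417]) stool_2();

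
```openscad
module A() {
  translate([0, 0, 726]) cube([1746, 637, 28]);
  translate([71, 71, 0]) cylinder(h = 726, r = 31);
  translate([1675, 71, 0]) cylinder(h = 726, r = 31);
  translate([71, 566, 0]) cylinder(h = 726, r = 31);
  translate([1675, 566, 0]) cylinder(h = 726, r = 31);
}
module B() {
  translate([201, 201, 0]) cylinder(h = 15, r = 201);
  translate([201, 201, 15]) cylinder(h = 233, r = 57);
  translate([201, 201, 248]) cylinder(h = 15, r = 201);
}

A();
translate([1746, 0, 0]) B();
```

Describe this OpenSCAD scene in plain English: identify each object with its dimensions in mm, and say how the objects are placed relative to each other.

A is a rectangular dining table. The top is 1746×637×28 mm with its upper surface at z = 754 mm. It stands on four round legs of 62 mm diameter, each leg's bounding box inset 40 mm from the nearest pair of top edges, running from the floor to the underside of the top.

B is a spool: two coaxial disc flanges of radius 201 mm and thickness 15 mm, joined by a core cylinder of radius 57 mm and height 233 mm. The lower flange rests on z = 0 and the three cylinders share a vertical axis.

The spool is against the table's +x side, with their −y faces flush.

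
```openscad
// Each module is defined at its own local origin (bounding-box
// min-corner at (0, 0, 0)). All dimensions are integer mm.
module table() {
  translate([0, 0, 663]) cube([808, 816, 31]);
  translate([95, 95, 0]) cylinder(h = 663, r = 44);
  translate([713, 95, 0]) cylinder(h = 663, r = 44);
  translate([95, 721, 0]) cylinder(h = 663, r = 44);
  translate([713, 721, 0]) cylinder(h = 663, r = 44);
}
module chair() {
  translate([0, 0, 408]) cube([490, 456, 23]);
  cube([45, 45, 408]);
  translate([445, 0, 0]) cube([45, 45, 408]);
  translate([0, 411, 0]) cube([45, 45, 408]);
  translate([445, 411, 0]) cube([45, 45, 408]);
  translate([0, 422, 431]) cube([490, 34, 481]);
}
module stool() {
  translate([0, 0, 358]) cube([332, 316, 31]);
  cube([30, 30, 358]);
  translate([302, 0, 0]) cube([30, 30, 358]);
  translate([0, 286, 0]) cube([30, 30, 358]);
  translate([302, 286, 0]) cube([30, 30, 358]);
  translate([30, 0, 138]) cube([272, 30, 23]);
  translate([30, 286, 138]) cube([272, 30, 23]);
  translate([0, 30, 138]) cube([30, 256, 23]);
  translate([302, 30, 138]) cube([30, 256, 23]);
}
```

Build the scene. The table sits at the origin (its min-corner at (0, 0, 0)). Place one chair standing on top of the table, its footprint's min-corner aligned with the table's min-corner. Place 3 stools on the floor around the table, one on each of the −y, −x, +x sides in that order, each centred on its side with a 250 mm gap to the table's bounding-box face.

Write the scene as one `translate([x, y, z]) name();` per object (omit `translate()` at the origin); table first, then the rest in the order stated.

table();
translate([0, 0, 694]) chair();
translate([238, -566, 0]) stool();
translate([-582, 250, 0]) stool();
translate([1058, 250, 0]) stool();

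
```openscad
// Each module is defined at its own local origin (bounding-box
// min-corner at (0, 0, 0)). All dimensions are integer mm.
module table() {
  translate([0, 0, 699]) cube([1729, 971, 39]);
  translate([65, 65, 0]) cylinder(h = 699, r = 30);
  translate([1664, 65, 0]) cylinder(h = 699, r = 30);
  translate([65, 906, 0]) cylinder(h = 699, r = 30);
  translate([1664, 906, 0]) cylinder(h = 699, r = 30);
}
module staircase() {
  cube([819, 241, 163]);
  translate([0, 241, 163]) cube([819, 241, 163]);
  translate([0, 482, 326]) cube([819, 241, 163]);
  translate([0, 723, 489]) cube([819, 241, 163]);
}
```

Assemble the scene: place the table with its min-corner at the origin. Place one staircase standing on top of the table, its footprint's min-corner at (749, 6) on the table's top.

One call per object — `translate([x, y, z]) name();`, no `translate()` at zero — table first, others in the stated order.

table();
translate([749, 6, 738]) staircase();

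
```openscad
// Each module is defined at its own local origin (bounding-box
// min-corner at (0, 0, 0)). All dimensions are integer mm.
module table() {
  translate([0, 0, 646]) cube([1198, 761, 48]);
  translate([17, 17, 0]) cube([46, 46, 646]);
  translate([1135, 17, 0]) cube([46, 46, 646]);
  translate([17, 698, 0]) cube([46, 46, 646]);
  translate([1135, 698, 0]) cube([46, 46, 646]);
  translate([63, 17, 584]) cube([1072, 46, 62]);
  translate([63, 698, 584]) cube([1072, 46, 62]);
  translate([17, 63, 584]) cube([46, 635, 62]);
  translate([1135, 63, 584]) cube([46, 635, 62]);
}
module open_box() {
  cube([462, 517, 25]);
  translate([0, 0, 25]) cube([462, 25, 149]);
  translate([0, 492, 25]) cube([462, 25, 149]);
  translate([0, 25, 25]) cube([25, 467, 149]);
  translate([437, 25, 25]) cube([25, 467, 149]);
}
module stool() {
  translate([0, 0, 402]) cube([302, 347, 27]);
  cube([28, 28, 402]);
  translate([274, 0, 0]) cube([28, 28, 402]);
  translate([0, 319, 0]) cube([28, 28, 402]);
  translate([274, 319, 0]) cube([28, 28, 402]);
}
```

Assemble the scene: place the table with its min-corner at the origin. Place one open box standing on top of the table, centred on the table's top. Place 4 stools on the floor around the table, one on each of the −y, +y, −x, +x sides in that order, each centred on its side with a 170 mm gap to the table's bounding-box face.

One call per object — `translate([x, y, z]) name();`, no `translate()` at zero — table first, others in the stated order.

table();
translate([368, 122, 694]) open_box();
translate([448, -517, 0]) stool();
translate([448, 931, 0]) stool();
translate([-472, 207, 0]) stool();
translate([1368, 207, 0]) stool();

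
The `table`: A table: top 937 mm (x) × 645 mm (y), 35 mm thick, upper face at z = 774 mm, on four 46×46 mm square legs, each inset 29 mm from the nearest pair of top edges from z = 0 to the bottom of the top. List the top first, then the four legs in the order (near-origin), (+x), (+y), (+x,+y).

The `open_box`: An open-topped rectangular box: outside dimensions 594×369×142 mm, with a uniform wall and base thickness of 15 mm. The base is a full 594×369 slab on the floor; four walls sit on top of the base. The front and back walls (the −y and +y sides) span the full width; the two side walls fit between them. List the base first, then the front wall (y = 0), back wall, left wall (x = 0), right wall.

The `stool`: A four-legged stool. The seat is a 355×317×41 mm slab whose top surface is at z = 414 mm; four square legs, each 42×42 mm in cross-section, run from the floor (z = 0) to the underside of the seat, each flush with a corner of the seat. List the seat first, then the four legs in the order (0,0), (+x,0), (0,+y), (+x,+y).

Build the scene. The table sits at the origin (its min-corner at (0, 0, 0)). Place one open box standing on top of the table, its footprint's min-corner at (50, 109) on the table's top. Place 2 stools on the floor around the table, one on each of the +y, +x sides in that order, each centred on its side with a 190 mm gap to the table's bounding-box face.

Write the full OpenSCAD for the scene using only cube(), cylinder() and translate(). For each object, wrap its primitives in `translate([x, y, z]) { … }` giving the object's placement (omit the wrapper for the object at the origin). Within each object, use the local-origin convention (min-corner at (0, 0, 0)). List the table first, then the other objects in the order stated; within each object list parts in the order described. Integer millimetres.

translate([0, 0, 739]) cube([937, 645, 35]);
translate([29, 29, 0]) cube([46, 46, 739]);
translate([862, 29, 0]) cube([46, 46, 739]);
translate([29, 570, 0]) cube([46, 46, 739]);
translate([862, 570, 0]) cube([46, 46, 739]);
translate([50, 109, 774]) {
  cube([594, 369, 15]);
  translate([0, 0, 15]) cube([594, 15, 127]);
  translate([0, 354, 15]) cube([594, 15, 127]);
  translate([0, 15, 15]) cube([15, 339, 127]);
  translate([579, 15, 15]) cube([15, 339, 127]);
}
translate([291, 835, 0]) {
  translate([0, 0, 373]) cube([355, 317, 41]);
  cube([42, 42, 373]);
  translate([313, 0, 0]) cube([42, 42, 373]);
  translate([0, 275, 0]) cube([42, 42, 373]);
  translate([313, 275, 0]) cube([42, 42, 373]);
}
translate([1127, 164, 0]) {
  translate([0, 0, 373]) cube([355, 317, 41]);
  cube([42, 42, 373]);
  translate([313, 0, 0]) cube([42, 42, 373]);
  translate([0, 275, 0]) cube([42, 42, 373]);
  translate([313, 275, 0]) cube([42, 42, 373]);
}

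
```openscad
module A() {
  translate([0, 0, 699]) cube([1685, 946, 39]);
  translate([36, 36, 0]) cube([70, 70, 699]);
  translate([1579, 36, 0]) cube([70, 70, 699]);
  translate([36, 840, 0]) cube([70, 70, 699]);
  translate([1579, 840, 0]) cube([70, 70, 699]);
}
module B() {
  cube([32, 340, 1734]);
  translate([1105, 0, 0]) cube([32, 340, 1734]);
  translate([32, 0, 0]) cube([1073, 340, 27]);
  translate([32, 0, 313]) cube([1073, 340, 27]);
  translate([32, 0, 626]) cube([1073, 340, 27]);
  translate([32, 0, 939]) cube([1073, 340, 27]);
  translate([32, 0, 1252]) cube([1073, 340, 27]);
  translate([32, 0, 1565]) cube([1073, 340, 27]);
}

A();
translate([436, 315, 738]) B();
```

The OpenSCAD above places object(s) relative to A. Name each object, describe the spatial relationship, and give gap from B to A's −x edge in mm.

The bookshelf's min-x is at 436; the table's min-x is 0; gap = 436 mm.

A is a table. B is a bookshelf. The bookshelf is on top of the table. The gap from the bookshelf to the table's −x edge is 436 mm.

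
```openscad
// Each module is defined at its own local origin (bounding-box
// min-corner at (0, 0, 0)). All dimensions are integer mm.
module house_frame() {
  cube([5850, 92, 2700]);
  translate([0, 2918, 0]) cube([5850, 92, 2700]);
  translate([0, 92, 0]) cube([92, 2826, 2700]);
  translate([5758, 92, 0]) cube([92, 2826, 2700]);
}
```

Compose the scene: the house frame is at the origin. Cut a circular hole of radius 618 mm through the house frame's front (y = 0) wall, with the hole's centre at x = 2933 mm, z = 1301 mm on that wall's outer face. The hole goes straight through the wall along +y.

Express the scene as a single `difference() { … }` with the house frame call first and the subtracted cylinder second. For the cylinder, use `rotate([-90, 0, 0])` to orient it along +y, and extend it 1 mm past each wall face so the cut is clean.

difference() {
  house_frame();
  translate([2933, -1, 1301]) rotate([-90, 0, 0]) cylinder(h = 94, r = 618);
}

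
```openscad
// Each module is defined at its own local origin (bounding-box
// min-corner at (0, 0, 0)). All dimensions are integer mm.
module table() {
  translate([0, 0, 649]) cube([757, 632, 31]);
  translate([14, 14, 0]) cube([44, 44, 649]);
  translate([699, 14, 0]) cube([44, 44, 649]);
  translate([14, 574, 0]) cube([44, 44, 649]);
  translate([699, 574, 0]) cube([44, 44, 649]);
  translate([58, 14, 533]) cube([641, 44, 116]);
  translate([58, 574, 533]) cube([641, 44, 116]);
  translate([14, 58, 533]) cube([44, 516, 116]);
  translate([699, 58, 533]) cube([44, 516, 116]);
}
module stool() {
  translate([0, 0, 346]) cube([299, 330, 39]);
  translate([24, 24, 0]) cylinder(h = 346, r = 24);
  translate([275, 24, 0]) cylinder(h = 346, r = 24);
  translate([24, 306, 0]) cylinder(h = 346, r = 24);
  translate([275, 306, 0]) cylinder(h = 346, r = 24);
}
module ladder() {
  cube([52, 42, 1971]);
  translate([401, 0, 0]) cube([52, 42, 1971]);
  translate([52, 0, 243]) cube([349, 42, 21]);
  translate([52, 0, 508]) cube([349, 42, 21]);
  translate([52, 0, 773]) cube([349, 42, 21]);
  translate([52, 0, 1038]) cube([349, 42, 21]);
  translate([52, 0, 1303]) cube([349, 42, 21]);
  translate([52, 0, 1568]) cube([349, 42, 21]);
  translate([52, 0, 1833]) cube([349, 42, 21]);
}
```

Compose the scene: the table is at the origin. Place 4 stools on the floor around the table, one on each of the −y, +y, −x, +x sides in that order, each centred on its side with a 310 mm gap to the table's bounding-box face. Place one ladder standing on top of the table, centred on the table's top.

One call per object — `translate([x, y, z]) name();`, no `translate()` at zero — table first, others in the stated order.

table();
translate([229, -640, 0]) stool();
translate([229, 942, 0]) stool();
translate([-609, 151, 0]) stool();
translate([1067, 151, 0]) stool();
translate([152, 295, 680]) ladder();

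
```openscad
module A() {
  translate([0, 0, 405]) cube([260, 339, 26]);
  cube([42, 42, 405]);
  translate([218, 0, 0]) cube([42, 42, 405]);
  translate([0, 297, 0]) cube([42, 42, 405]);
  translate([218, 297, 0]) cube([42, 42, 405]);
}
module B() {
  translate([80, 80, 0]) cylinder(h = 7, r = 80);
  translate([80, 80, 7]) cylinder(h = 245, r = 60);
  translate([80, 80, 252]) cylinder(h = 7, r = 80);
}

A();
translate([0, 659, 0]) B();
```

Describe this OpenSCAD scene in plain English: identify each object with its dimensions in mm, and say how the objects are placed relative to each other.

A is a four-legged stool. The seat is 260×339 mm, 26 mm thick, top at z = 431 mm. It stands on four square legs, each 42×42 mm in cross-section, from z = 0 to the seat underside, each flush with a corner of the seat.

B is a spool: two coaxial disc flanges of radius 80 mm and thickness 7 mm, joined by a core cylinder of radius 60 mm and height 245 mm. The lower flange rests on z = 0 and the three cylinders share a vertical axis.

The spool is on the floor beside the stool on its +y side.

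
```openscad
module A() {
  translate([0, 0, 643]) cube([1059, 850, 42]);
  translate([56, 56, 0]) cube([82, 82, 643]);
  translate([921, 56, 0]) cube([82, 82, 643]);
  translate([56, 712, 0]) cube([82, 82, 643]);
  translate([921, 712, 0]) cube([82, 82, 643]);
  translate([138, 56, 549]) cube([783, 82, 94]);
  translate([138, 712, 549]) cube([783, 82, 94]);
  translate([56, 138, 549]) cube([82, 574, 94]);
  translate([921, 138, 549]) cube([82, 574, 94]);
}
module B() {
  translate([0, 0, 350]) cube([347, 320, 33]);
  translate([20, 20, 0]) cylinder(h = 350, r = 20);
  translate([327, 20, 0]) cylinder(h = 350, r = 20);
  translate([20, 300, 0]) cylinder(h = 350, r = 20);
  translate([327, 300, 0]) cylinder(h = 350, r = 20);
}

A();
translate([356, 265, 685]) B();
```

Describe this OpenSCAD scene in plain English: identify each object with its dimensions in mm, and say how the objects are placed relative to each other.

A is a table: top 1059 mm (x) × 850 mm (y), 42 mm thick, upper face at z = 685 mm, on four 82×82 mm square legs, each inset 56 mm from the nearest pair of top edges, running from z = 0 to the bottom of the top. Four apron rails, 82 mm thick and 94 mm tall, run between adjacent legs with their top edges flush with the underside of the top and their outer faces flush with the legs' outer faces.

B is a four-legged stool. The seat is a 347×320×33 mm slab whose top surface is at z = 383 mm; four round legs, each 40 mm in diameter, run from the floor (z = 0) to the underside of the seat, each leg's axis is inset half a diameter from the nearest pair of seat edges (so the leg's bounding box is flush with the corner).

The stool is on top of the table, centred.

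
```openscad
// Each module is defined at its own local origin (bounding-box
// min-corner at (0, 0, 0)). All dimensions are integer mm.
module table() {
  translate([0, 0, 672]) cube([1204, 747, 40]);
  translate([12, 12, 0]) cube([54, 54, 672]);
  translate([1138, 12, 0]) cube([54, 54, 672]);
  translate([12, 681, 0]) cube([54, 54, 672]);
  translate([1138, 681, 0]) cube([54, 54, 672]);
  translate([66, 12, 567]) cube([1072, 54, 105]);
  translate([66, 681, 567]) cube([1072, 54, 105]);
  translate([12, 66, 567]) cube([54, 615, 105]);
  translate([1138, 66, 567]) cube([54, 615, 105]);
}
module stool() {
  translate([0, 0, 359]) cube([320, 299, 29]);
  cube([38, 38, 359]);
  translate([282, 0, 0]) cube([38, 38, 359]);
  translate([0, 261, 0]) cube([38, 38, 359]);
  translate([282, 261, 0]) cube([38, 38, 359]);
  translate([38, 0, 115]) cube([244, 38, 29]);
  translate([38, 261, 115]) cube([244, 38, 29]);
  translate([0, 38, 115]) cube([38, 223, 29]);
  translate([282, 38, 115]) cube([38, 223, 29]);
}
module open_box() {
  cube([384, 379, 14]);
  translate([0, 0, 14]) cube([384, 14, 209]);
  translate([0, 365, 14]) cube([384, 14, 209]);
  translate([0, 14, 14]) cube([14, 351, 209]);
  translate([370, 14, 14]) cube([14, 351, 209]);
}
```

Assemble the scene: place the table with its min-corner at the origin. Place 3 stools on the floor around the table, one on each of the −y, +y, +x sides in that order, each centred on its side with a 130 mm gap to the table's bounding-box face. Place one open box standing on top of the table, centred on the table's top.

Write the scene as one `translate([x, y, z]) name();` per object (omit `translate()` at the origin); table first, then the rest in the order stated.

table();
translate([442, -429, 0]) stool();
translate([442, 877, 0]) stool();
translate([1334, 224, 0]) stool();
translate([410, 184, 712]) open_box();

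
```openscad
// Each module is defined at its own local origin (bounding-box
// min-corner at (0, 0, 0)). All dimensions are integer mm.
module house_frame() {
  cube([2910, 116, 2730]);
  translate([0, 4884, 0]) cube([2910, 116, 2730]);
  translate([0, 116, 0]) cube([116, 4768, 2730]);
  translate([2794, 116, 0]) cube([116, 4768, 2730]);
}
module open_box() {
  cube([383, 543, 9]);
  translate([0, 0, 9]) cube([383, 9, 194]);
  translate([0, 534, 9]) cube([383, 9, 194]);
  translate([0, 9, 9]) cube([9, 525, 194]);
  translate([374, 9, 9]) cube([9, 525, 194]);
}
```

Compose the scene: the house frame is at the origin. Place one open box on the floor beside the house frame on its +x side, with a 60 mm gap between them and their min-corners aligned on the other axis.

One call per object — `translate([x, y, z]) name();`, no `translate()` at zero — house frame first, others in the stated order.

house_frame();
translate([2970, 0, 0]) open_box();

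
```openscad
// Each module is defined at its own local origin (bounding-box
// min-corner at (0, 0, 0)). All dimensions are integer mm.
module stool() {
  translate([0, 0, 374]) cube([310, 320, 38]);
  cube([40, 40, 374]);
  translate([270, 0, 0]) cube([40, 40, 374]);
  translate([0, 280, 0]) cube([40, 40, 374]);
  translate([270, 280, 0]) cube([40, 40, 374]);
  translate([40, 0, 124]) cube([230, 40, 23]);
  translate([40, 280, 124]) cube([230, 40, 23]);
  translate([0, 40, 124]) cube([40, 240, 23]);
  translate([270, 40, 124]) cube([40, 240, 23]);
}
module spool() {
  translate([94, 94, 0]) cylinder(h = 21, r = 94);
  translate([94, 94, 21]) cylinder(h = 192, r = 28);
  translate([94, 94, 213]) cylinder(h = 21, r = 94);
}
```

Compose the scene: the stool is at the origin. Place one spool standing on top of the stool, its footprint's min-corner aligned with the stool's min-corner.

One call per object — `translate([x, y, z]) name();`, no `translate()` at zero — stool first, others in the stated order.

stool();
translate([0, 0, 412]) spool();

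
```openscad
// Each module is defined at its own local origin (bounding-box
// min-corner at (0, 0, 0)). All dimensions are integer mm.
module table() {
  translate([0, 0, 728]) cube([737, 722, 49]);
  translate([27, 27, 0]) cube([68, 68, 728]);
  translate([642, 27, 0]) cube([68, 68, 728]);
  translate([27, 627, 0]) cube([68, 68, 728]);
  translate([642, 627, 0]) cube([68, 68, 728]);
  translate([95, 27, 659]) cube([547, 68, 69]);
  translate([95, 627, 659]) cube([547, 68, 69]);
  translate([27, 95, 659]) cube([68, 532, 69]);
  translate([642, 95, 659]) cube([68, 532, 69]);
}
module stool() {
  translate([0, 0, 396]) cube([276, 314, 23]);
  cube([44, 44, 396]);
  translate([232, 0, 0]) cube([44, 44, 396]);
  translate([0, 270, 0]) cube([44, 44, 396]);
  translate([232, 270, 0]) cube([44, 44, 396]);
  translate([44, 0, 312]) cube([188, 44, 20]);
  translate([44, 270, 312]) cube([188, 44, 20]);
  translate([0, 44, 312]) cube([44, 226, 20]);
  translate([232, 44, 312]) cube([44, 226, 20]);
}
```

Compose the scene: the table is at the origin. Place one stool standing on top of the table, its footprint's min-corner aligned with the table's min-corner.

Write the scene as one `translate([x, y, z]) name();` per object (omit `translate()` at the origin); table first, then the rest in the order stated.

table();
translate([0, 0, 777]) stool();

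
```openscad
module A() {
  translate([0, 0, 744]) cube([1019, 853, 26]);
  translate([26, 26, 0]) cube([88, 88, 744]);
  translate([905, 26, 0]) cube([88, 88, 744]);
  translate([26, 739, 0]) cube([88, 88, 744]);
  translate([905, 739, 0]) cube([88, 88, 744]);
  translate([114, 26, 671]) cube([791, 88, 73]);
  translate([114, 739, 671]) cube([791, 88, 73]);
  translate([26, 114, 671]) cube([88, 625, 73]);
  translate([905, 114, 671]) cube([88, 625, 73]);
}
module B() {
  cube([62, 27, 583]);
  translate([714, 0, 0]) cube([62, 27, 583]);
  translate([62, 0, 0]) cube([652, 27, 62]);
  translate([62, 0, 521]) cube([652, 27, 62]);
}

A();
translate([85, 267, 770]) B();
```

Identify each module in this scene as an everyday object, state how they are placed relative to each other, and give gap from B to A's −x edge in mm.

A is a table. B is a picture frame. The picture frame is on top of the table. The gap from the picture frame to the table's −x edge is 85 mm.

The picture frame's min-x is at 85; the table's min-x is 0; gap = 85 mm.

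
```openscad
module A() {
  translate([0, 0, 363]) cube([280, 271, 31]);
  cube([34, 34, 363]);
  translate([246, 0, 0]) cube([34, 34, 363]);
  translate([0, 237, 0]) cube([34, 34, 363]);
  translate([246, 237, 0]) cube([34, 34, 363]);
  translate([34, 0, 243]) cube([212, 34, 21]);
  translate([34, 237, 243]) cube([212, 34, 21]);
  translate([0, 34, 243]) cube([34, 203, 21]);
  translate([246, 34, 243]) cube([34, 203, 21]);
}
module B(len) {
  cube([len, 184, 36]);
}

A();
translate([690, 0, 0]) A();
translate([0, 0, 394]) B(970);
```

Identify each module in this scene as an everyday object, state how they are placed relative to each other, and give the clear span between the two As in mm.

A is a stool. B is a beam. A beam spans the tops of two stools. The clear span between the two stools is 410 mm.

Second stool starts at x = 690; first ends at x = 280; clear span = 690 − 280 = 410 mm.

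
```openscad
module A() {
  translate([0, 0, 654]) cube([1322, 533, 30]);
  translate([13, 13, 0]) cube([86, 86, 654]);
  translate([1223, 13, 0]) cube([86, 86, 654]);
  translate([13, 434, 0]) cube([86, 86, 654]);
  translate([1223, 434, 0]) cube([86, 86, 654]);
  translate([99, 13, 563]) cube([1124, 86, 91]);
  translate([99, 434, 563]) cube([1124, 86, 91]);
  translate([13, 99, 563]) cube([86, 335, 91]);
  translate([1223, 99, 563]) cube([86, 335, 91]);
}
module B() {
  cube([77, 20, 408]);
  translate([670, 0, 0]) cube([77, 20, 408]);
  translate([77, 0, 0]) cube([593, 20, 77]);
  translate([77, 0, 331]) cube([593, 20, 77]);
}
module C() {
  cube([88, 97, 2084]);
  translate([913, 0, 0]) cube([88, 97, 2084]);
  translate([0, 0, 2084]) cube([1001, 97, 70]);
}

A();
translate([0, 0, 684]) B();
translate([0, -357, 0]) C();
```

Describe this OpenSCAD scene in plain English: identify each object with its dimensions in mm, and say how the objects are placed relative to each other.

A is a table: top 1322 mm (x) × 533 mm (y), 30 mm thick, upper face at z = 684 mm, on four 86×86 mm square legs, each inset 13 mm from the nearest pair of top edges, running from z = 0 to the bottom of the top. Four apron rails, 86 mm thick and 91 mm tall, run between adjacent legs with their top edges flush with the underside of the top and their outer faces flush with the legs' outer faces.

B is a rectangular picture frame lying in the x–z plane (depth along y). The opening is 593 mm wide (x) by 254 mm tall (z), surrounded by a border 77 mm wide on all four sides. The frame is 20 mm deep and is made of two full-height vertical stiles with two horizontal rails fitted between them.

C is a rectangular door frame: two vertical jambs of 88×97 mm section, 2084 mm tall, with a clear opening 825 mm wide between their inner faces. A header 70 mm tall and 97 mm deep lies on top of the jambs and spans the full outside width.

The picture frame is on top of the table. The door frame is on the floor beside the table on its −y side.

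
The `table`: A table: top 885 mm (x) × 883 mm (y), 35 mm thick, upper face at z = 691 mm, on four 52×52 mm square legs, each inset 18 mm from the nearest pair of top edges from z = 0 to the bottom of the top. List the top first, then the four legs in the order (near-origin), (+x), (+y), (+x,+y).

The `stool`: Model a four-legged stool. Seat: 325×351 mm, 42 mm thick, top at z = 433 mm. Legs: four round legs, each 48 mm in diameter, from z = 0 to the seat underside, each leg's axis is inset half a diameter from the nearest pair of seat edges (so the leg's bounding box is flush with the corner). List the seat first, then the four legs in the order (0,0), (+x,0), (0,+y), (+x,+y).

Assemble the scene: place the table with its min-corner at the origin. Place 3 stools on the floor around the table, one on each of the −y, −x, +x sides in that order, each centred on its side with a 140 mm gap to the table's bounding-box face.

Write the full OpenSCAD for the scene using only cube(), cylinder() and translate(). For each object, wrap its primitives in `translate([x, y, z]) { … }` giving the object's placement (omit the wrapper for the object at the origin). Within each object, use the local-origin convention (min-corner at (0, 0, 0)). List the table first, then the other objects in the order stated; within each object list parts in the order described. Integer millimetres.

translate([0, 0, 656]) cube([885, 883, 35]);
translate([18, 18, 0]) cube([52, 52, 656]);
translate([815, 18, 0]) cube([52, 52, 656]);
translate([18, 813, 0]) cube([52, 52, 656]);
translate([815, 813, 0]) cube([52, 52, 656]);
translate([280, -491, 0]) {
  translate([0, 0, 391]) cube([325, 351, 42]);
  translate([24, 24, 0]) cylinder(h = 391, r = 24);
  translate([301, 24, 0]) cylinder(h = 391, r = 24);
  translate([24, 327, 0]) cylinder(h = 391, r = 24);
  translate([301, 327, 0]) cylinder(h = 391, r = 24);
}
translate([-465, 266, 0]) {
  translate([0, 0, 391]) cube([325, 351, 42]);
  translate([24, 24, 0]) cylinder(h = 391, r = 24);
  translate([301, 24, 0]) cylinder(h = 391, r = 24);
  translate([24, 327, 0]) cylinder(h = 391, r = 24);
  translate([301, 327, 0]) cylinder(h = 391, r = 24);
}
translate([1025, 266, 0]) {
  translate([0, 0, 391]) cube([325, 351, 42]);
  translate([24, 24, 0]) cylinder(h = 391, r = 24);
  translate([301, 24, 0]) cylinder(h = 391, r = 24);
  translate([24, 327, 0]) cylinder(h = 391, r = 24);
  translate([301, 327, 0]) cylinder(h = 391, r = 24);
}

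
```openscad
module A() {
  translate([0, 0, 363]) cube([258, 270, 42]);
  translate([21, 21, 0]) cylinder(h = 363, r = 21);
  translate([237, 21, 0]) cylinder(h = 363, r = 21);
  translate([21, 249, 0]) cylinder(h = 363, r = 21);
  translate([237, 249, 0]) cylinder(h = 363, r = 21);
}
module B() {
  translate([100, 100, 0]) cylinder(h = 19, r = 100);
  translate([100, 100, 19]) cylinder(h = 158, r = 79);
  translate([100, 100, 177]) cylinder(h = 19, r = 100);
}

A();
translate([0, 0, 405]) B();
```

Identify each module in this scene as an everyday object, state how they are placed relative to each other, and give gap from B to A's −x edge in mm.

A is a stool. B is a spool. The spool is on top of the stool. The gap from the spool to the stool's −x edge is 0 mm.

The spool's min-x is at 0; the stool's min-x is 0; gap = 0 mm.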